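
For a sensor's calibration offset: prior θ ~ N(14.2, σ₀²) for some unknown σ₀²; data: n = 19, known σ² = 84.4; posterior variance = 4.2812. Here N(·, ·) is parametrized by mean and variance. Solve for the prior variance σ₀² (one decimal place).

σ₀² = 118.2

Posterior precision equals prior precision plus data precision: 1/σ_n² = 1/σ₀² + n/σ².
So 1/σ₀² = 1/4.2812 − 19/84.4 = 0.233579 − 0.225118 = 0.008461.
Hence σ₀² = 1/0.008461 ≈ 118.2.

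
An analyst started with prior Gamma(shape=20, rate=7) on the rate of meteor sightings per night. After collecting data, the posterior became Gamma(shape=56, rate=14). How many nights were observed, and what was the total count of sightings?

Gamma–Poisson conjugacy: posterior shape = α + Σxᵢ, posterior rate = β + n.
Matching: Σxᵢ = 56 − 20 = 36 and n = 14 − 7 = 7.

n = 7 nights with total 36 sightings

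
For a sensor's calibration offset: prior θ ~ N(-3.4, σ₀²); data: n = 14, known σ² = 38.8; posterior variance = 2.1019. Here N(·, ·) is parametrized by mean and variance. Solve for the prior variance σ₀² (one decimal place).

Posterior precision equals prior precision plus data precision: 1/σ_n² = 1/σ₀² + n/σ².
So 1/σ₀² = 1/2.1019 − 14/38.8 = 0.475760 − 0.360825 = 0.114935.
Hence σ₀² = 1/0.114935 ≈ 8.7.

σ₀² = 8.7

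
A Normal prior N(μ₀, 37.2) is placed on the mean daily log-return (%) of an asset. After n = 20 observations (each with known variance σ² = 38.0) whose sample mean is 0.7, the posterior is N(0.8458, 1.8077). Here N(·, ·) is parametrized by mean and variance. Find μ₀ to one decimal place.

μ₀ = 3.7

The posterior mean is a precision-weighted average: μ_n = (τ₀μ₀ + τ_data·x̄)/(τ₀+τ_data), with τ₀=1/σ₀² and τ_data=n/σ².
Here τ₀ = 1/37.2 = 0.026882 and τ_data = 20/38.0 = 0.526316, so τ_n = 0.553198.
Rearranging for μ₀: μ₀ = (μ_n·τ_n − τ_data·x̄)/τ₀ = (0.8458·0.553198 − 0.526316·0.7) / 0.026882 = 0.099474/0.026882 ≈ 3.7.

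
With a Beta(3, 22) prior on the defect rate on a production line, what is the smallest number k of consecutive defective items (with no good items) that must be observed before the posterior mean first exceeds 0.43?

k = 14

After k defective items and 0 good items the posterior is Beta(3+k, 22), with mean (3+k)/(3+22+k).
Set (3+k)/(25+k) > 0.43 and solve: k > (0.43·25 − 3)/(1 − 0.43) = 13.596.
The smallest integer exceeding 13.596 is 14.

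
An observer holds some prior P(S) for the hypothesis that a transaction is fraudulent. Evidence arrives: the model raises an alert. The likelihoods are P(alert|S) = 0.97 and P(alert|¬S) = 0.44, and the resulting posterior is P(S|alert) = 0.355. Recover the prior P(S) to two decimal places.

In odds form, posterior odds = prior odds × likelihood ratio, so prior odds = posterior odds ÷ LR.
Posterior odds = 0.355/(1−0.355) = 0.5504. LR = 0.97/0.44 = 2.2045.
Prior odds = 0.5504/2.2045 = 0.2497, so P(S) = 0.2497/(1+0.2497) ≈ 0.20.

P(S) = 0.20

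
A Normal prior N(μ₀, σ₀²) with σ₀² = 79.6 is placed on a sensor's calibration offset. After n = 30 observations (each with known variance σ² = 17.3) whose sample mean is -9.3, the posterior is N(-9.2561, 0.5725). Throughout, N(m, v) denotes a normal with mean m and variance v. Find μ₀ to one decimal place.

μ₀ = -3.2

With known observation variance, the Normal–Normal posterior has precision τ_n = τ₀ + n/σ² and mean μ_n = (τ₀μ₀ + (n/σ²)x̄)/τ_n.
Here τ₀ = 1/79.6 = 0.012563 and τ_data = 30/17.3 = 1.734104, so τ_n = 1.746667.
Rearranging for μ₀: μ₀ = (μ_n·τ_n − τ_data·x̄)/τ₀ = (-9.2561·1.746667 − 1.734104·-9.3) / 0.012563 = -0.040157/0.012563 ≈ -3.2.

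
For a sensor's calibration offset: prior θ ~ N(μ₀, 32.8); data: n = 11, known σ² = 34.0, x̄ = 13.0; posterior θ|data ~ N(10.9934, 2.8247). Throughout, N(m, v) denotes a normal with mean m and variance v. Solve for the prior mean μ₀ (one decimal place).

μ₀ = -10.3

The posterior mean is a precision-weighted average: μ_n = (τ₀μ₀ + τ_data·x̄)/(τ₀+τ_data), with τ₀=1/σ₀² and τ_data=n/σ².
Here τ₀ = 1/32.8 = 0.030488 and τ_data = 11/34.0 = 0.323529, so τ_n = 0.354017.
Rearranging for μ₀: μ₀ = (μ_n·τ_n − τ_data·x̄)/τ₀ = (10.9934·0.354017 − 0.323529·13.0) / 0.030488 = -0.314027/0.030488 ≈ -10.3.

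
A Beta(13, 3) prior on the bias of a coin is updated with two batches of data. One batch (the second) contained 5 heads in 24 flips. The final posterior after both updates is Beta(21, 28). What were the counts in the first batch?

3 heads and 6 tails

Sequential conjugate updates are equivalent to a single update on the pooled data, so total successes = posterior α − prior α and total failures = posterior β − prior β.
Total across both batches: 21−13=8 heads, 28−3=25 tails.
Subtract the second batch: 8−5=3 heads and 25−19=6 tails.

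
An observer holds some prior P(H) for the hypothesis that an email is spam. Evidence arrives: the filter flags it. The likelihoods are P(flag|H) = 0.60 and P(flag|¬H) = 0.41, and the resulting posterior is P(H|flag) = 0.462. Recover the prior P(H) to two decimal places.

In odds form, posterior odds = prior odds × likelihood ratio, so prior odds = posterior odds ÷ LR.
Posterior odds = 0.462/(1−0.462) = 0.8587. LR = 0.60/0.41 = 1.4634.
Prior odds = 0.8587/1.4634 = 0.5868, so P(H) = 0.5868/(1+0.5868) ≈ 0.37.

P(H) = 0.37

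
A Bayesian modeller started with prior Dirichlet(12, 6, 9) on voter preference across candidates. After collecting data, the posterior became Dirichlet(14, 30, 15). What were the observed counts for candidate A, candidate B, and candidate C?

For a Dirichlet(α) prior with multinomial counts c, the posterior is Dirichlet(α + c) componentwise.
Counts are posterior − prior componentwise: 14−12=2, 30−6=24, 15−9=6.

counts (2, 24, 6)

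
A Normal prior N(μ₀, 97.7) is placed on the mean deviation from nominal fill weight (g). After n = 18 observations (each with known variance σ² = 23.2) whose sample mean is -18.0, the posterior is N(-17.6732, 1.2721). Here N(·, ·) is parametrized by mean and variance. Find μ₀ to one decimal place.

μ₀ = 7.1

With known observation variance, the Normal–Normal posterior has precision τ_n = τ₀ + n/σ² and mean μ_n = (τ₀μ₀ + (n/σ²)x̄)/τ_n.
Here τ₀ = 1/97.7 = 0.010235 and τ_data = 18/23.2 = 0.775862, so τ_n = 0.786097.
Rearranging for μ₀: μ₀ = (μ_n·τ_n − τ_data·x̄)/τ₀ = (-17.6732·0.786097 − 0.775862·-18.0) / 0.010235 = 0.072666/0.010235 ≈ 7.1.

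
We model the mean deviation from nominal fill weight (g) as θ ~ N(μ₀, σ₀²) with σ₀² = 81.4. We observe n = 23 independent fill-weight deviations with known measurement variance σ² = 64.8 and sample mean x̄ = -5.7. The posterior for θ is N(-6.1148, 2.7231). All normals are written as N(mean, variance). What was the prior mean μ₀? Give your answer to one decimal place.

μ₀ = -18.1

The posterior mean is a precision-weighted average: μ_n = (τ₀μ₀ + τ_data·x̄)/(τ₀+τ_data), with τ₀=1/σ₀² and τ_data=n/σ².
Here τ₀ = 1/81.4 = 0.012285 and τ_data = 23/64.8 = 0.354938, so τ_n = 0.367223.
Rearranging for μ₀: μ₀ = (μ_n·τ_n − τ_data·x̄)/τ₀ = (-6.1148·0.367223 − 0.354938·-5.7) / 0.012285 = -0.222349/0.012285 ≈ -18.1.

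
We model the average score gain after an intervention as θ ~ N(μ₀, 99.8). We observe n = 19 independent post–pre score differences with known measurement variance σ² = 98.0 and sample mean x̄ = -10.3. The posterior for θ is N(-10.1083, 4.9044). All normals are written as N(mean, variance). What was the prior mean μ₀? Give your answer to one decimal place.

The posterior mean is a precision-weighted average: μ_n = (τ₀μ₀ + τ_data·x̄)/(τ₀+τ_data), with τ₀=1/σ₀² and τ_data=n/σ².
Here τ₀ = 1/99.8 = 0.010020 and τ_data = 19/98.0 = 0.193878, so τ_n = 0.203898.
Rearranging for μ₀: μ₀ = (μ_n·τ_n − τ_data·x̄)/τ₀ = (-10.1083·0.203898 − 0.193878·-10.3) / 0.010020 = -0.064119/0.010020 ≈ -6.4.

μ₀ = -6.4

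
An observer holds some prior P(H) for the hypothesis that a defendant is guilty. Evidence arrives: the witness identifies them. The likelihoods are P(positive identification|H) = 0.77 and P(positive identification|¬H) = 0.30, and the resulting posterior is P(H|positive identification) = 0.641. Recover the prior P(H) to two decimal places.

Bayes' rule in odds form gives O(H|E) = O(H)·[P(E|H)/P(E|¬H)], hence O(H) = O(H|E)/LR.
Posterior odds = 0.641/(1−0.641) = 1.7855. LR = 0.77/0.30 = 2.5667.
Prior odds = 1.7855/2.5667 = 0.6956, so P(H) = 0.6956/(1+0.6956) ≈ 0.41.

P(H) = 0.41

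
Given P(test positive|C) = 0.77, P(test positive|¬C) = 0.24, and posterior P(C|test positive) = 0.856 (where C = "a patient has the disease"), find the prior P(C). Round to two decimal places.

In odds form, posterior odds = prior odds × likelihood ratio, so prior odds = posterior odds ÷ LR.
Posterior odds = 0.856/(1−0.856) = 5.9444. LR = 0.77/0.24 = 3.2083.
Prior odds = 5.9444/3.2083 = 1.8528, so P(C) = 1.8528/(1+1.8528) ≈ 0.65.

P(C) = 0.65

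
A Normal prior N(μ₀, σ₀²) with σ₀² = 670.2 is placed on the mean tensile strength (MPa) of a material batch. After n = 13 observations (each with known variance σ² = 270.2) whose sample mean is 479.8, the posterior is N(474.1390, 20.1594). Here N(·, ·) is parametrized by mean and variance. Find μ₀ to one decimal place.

μ₀ = 291.6

The posterior mean is a precision-weighted average: μ_n = (τ₀μ₀ + τ_data·x̄)/(τ₀+τ_data), with τ₀=1/σ₀² and τ_data=n/σ².
Here τ₀ = 1/670.2 = 0.001492 and τ_data = 13/270.2 = 0.048113, so τ_n = 0.049605.
Rearranging for μ₀: μ₀ = (μ_n·τ_n − τ_data·x̄)/τ₀ = (474.1390·0.049605 − 0.048113·479.8) / 0.001492 = 0.435048/0.001492 ≈ 291.6.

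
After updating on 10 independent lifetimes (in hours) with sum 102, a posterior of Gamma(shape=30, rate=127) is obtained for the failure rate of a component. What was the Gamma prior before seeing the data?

For an exponential likelihood with a Gamma(α, β) prior on the rate, n observations with total T give posterior Gamma(α+n, β+T).
So α = 30 − 10 = 20 and β = 127 − 102 = 25.

Gamma(shape=20, rate=25)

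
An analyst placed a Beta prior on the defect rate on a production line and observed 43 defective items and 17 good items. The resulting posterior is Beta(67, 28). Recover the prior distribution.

Under Beta–binomial conjugacy the posterior parameters are (a+s, b+f).
So a = 67 − 43 = 24 and b = 28 − 17 = 11.

Beta(24, 11)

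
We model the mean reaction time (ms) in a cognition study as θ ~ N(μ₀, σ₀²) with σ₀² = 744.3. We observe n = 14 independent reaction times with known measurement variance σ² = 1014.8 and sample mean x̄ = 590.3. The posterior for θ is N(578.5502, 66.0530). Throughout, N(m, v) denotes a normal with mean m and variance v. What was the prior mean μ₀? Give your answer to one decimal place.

The posterior mean is a precision-weighted average: μ_n = (τ₀μ₀ + τ_data·x̄)/(τ₀+τ_data), with τ₀=1/σ₀² and τ_data=n/σ².
Here τ₀ = 1/744.3 = 0.001344 and τ_data = 14/1014.8 = 0.013796, so τ_n = 0.015140.
Rearranging for μ₀: μ₀ = (μ_n·τ_n − τ_data·x̄)/τ₀ = (578.5502·0.015140 − 0.013796·590.3) / 0.001344 = 0.615471/0.001344 ≈ 457.9.

μ₀ = 457.9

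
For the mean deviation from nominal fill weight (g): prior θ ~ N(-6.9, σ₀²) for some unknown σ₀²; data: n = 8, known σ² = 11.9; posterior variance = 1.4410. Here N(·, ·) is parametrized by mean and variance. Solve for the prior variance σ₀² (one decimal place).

σ₀² = 46.1

Posterior precision equals prior precision plus data precision: 1/σ_n² = 1/σ₀² + n/σ².
So 1/σ₀² = 1/1.4410 − 8/11.9 = 0.693963 − 0.672269 = 0.021694.
Hence σ₀² = 1/0.021694 ≈ 46.1.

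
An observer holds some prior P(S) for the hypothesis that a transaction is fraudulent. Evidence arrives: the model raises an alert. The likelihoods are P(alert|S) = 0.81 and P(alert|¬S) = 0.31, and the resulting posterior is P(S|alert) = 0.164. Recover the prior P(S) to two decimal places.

In odds form, posterior odds = prior odds × likelihood ratio, so prior odds = posterior odds ÷ LR.
Posterior odds = 0.164/(1−0.164) = 0.1962. LR = 0.81/0.31 = 2.6129.
Prior odds = 0.1962/2.6129 = 0.0751, so P(S) = 0.0751/(1+0.0751) ≈ 0.07.

P(S) = 0.07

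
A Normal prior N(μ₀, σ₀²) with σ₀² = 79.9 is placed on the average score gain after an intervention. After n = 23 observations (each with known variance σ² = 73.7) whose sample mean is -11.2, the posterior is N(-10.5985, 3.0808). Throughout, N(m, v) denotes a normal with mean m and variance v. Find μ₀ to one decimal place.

μ₀ = 4.4

The posterior mean is a precision-weighted average: μ_n = (τ₀μ₀ + τ_data·x̄)/(τ₀+τ_data), with τ₀=1/σ₀² and τ_data=n/σ².
Here τ₀ = 1/79.9 = 0.012516 and τ_data = 23/73.7 = 0.312076, so τ_n = 0.324592.
Rearranging for μ₀: μ₀ = (μ_n·τ_n − τ_data·x̄)/τ₀ = (-10.5985·0.324592 − 0.312076·-11.2) / 0.012516 = 0.055063/0.012516 ≈ 4.4.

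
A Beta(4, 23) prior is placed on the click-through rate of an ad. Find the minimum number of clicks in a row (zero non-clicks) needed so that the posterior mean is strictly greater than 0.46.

k = 16

After k clicks and 0 non-clicks the posterior is Beta(4+k, 23), with mean (4+k)/(4+23+k).
Set (4+k)/(27+k) > 0.46 and solve: k > (0.46·27 − 4)/(1 − 0.46) = 15.593.
The smallest integer exceeding 15.593 is 16.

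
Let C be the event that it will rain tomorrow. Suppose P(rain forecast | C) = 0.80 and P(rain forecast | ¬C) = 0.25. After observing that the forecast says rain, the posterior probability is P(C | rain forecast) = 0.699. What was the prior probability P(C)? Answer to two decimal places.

In odds form, posterior odds = prior odds × likelihood ratio, so prior odds = posterior odds ÷ LR.
Posterior odds = 0.699/(1−0.699) = 2.3223. LR = 0.80/0.25 = 3.2000.
Prior odds = 2.3223/3.2000 = 0.7257, so P(C) = 0.7257/(1+0.7257) ≈ 0.42.

P(C) = 0.42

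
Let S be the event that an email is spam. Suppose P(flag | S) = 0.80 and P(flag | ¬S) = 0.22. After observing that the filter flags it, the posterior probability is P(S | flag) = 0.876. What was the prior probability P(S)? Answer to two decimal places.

In odds form, posterior odds = prior odds × likelihood ratio, so prior odds = posterior odds ÷ LR.
Posterior odds = 0.876/(1−0.876) = 7.0645. LR = 0.80/0.22 = 3.6364.
Prior odds = 7.0645/3.6364 = 1.9427, so P(S) = 1.9427/(1+1.9427) ≈ 0.66.

P(S) = 0.66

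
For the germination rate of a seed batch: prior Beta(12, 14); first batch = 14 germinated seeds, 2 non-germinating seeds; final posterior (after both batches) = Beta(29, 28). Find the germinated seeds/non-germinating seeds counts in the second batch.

Because Beta–binomial updating is additive in the counts, the combined data contributed (α_post−α_prior, β_post−β_prior) successes and failures.
Total across both batches: 29−12=17 germinated seeds, 28−14=14 non-germinating seeds.
Subtract the first batch: 17−14=3 germinated seeds and 14−2=12 non-germinating seeds.

3 germinated seeds and 12 non-germinating seeds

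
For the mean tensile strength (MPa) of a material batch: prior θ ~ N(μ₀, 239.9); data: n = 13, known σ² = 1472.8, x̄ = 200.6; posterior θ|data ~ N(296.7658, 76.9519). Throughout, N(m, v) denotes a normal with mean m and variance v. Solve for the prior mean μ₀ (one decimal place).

With known observation variance, the Normal–Normal posterior has precision τ_n = τ₀ + n/σ² and mean μ_n = (τ₀μ₀ + (n/σ²)x̄)/τ_n.
Here τ₀ = 1/239.9 = 0.004168 and τ_data = 13/1472.8 = 0.008827, so τ_n = 0.012995.
Rearranging for μ₀: μ₀ = (μ_n·τ_n − τ_data·x̄)/τ₀ = (296.7658·0.012995 − 0.008827·200.6) / 0.004168 = 2.085775/0.004168 ≈ 500.4.

μ₀ = 500.4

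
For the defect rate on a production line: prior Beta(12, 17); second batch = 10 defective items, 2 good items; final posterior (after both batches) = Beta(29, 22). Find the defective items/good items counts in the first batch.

Because Beta–binomial updating is additive in the counts, the combined data contributed (α_post−α_prior, β_post−β_prior) successes and failures.
Total across both batches: 29−12=17 defective items, 22−17=5 good items.
Subtract the second batch: 17−10=7 defective items and 5−2=3 good items.

7 defective items and 3 good items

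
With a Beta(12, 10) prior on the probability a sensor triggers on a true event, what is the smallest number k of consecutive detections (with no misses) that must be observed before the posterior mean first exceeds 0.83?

After k detections and 0 misses the posterior is Beta(12+k, 10), with mean (12+k)/(12+10+k).
Set (12+k)/(22+k) > 0.83 and solve: k > (0.83·22 − 12)/(1 − 0.83) = 36.824.
The smallest integer exceeding 36.824 is 37.

k = 37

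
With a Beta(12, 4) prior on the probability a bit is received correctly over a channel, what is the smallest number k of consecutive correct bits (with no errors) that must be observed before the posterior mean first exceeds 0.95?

k = 65

After k correct bits and 0 errors the posterior is Beta(12+k, 4), with mean (12+k)/(12+4+k).
Set (12+k)/(16+k) > 0.95 and solve: k > (0.95·16 − 12)/(1 − 0.95) = 64.000.
The smallest integer exceeding 64.000 is 65, and checking k=65: (77)/(81) = 0.9506 > 0.95.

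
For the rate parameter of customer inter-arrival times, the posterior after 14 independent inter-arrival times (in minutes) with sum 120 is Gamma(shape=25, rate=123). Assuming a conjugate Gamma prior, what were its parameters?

Gamma(shape=11, rate=3)

Gamma–exponential conjugacy: posterior shape = α + n, posterior rate = β + Σtᵢ.
So α = 25 − 14 = 11 and β = 123 − 120 = 3.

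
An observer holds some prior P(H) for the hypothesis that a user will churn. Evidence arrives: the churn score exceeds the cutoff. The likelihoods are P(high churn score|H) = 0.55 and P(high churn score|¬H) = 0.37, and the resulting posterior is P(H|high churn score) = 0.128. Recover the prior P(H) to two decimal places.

P(H) = 0.09

In odds form, posterior odds = prior odds × likelihood ratio, so prior odds = posterior odds ÷ LR.
Posterior odds = 0.128/(1−0.128) = 0.1468. LR = 0.55/0.37 = 1.4865.
Prior odds = 0.1468/1.4865 = 0.0988, so P(H) = 0.0988/(1+0.0988) ≈ 0.09.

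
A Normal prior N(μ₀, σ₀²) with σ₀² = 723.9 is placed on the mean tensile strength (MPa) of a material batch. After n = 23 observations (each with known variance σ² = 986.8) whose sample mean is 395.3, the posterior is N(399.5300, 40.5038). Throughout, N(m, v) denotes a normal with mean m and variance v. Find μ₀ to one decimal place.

μ₀ = 470.9

The posterior mean is a precision-weighted average: μ_n = (τ₀μ₀ + τ_data·x̄)/(τ₀+τ_data), with τ₀=1/σ₀² and τ_data=n/σ².
Here τ₀ = 1/723.9 = 0.001381 and τ_data = 23/986.8 = 0.023308, so τ_n = 0.024689.
Rearranging for μ₀: μ₀ = (μ_n·τ_n − τ_data·x̄)/τ₀ = (399.5300·0.024689 − 0.023308·395.3) / 0.001381 = 0.650344/0.001381 ≈ 470.9.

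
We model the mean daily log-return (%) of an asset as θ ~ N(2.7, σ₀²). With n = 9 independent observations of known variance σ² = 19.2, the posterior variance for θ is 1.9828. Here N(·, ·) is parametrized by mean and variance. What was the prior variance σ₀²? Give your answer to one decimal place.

σ₀² = 28.1

For the Normal–Normal model with known σ², precisions add: τ_n = τ₀ + n/σ².
So 1/σ₀² = 1/1.9828 − 9/19.2 = 0.504337 − 0.468750 = 0.035587.
Hence σ₀² = 1/0.035587 ≈ 28.1.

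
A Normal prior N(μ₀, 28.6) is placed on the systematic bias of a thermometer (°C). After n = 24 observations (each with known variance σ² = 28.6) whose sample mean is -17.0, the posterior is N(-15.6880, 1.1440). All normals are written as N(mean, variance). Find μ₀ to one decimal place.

With known observation variance, the Normal–Normal posterior has precision τ_n = τ₀ + n/σ² and mean μ_n = (τ₀μ₀ + (n/σ²)x̄)/τ_n.
Here τ₀ = 1/28.6 = 0.034965 and τ_data = 24/28.6 = 0.839161, so τ_n = 0.874126.
Rearranging for μ₀: μ₀ = (μ_n·τ_n − τ_data·x̄)/τ₀ = (-15.6880·0.874126 − 0.839161·-17.0) / 0.034965 = 0.552448/0.034965 ≈ 15.8.

μ₀ = 15.8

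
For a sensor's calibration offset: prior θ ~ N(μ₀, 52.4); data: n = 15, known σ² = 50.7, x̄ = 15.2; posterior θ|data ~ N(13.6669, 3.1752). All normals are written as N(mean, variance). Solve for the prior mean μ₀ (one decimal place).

The posterior mean is a precision-weighted average: μ_n = (τ₀μ₀ + τ_data·x̄)/(τ₀+τ_data), with τ₀=1/σ₀² and τ_data=n/σ².
Here τ₀ = 1/52.4 = 0.019084 and τ_data = 15/50.7 = 0.295858, so τ_n = 0.314942.
Rearranging for μ₀: μ₀ = (μ_n·τ_n − τ_data·x̄)/τ₀ = (13.6669·0.314942 − 0.295858·15.2) / 0.019084 = -0.192761/0.019084 ≈ -10.1.

μ₀ = -10.1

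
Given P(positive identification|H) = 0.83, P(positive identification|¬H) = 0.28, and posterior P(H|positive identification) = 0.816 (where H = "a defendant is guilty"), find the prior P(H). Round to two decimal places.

In odds form, posterior odds = prior odds × likelihood ratio, so prior odds = posterior odds ÷ LR.
Posterior odds = 0.816/(1−0.816) = 4.4348. LR = 0.83/0.28 = 2.9643.
Prior odds = 4.4348/2.9643 = 1.4961, so P(H) = 1.4961/(1+1.4961) ≈ 0.60.

P(H) = 0.60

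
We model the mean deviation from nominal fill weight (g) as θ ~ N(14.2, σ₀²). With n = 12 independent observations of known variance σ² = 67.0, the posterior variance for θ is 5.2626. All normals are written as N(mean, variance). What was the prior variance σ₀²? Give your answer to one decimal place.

Posterior precision equals prior precision plus data precision: 1/σ_n² = 1/σ₀² + n/σ².
So 1/σ₀² = 1/5.2626 − 12/67.0 = 0.190020 − 0.179104 = 0.010916.
Hence σ₀² = 1/0.010916 ≈ 91.6.

σ₀² = 91.6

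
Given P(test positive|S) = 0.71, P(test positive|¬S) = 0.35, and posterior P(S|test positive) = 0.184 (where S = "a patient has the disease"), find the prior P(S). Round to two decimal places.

Bayes' rule in odds form gives O(S|E) = O(S)·[P(E|S)/P(E|¬S)], hence O(S) = O(S|E)/LR.
Posterior odds = 0.184/(1−0.184) = 0.2255. LR = 0.71/0.35 = 2.0286.
Prior odds = 0.2255/2.0286 = 0.1112, so P(S) = 0.1112/(1+0.1112) ≈ 0.10.

P(S) = 0.10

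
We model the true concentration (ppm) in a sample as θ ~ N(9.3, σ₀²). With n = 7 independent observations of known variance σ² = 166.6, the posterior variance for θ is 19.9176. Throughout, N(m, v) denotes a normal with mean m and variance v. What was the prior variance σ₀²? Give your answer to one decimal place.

Posterior precision equals prior precision plus data precision: 1/σ_n² = 1/σ₀² + n/σ².
So 1/σ₀² = 1/19.9176 − 7/166.6 = 0.050207 − 0.042017 = 0.008190.
Hence σ₀² = 1/0.008190 ≈ 122.1.

σ₀² = 122.1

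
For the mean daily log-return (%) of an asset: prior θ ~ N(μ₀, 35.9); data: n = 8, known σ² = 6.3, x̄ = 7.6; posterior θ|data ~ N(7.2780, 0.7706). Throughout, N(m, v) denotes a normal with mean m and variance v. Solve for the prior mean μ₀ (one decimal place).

μ₀ = -7.4

With known observation variance, the Normal–Normal posterior has precision τ_n = τ₀ + n/σ² and mean μ_n = (τ₀μ₀ + (n/σ²)x̄)/τ_n.
Here τ₀ = 1/35.9 = 0.027855 and τ_data = 8/6.3 = 1.269841, so τ_n = 1.297696.
Rearranging for μ₀: μ₀ = (μ_n·τ_n − τ_data·x̄)/τ₀ = (7.2780·1.297696 − 1.269841·7.6) / 0.027855 = -0.206160/0.027855 ≈ -7.4.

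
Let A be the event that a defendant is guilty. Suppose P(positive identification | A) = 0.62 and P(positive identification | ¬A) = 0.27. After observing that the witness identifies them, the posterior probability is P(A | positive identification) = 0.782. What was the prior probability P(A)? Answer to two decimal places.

P(A) = 0.61

Bayes' rule in odds form gives O(A|E) = O(A)·[P(E|A)/P(E|¬A)], hence O(A) = O(A|E)/LR.
Posterior odds = 0.782/(1−0.782) = 3.5872. LR = 0.62/0.27 = 2.2963.
Prior odds = 3.5872/2.2963 = 1.5622, so P(A) = 1.5622/(1+1.5622) ≈ 0.61.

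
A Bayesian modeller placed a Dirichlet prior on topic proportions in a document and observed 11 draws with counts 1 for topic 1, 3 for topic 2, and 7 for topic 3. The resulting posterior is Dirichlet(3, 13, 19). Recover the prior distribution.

Dirichlet(2, 10, 12)

For a Dirichlet(α) prior with multinomial counts c, the posterior is Dirichlet(α + c) componentwise.
Subtract each count from the matching posterior parameter: 3−1=2, 13−3=10, 19−7=12.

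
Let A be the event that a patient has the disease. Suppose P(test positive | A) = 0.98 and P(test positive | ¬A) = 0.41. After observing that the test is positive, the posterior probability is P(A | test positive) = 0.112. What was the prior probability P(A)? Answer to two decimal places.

Bayes' rule in odds form gives O(A|E) = O(A)·[P(E|A)/P(E|¬A)], hence O(A) = O(A|E)/LR.
Posterior odds = 0.112/(1−0.112) = 0.1261. LR = 0.98/0.41 = 2.3902.
Prior odds = 0.1261/2.3902 = 0.0528, so P(A) = 0.0528/(1+0.0528) ≈ 0.05.

P(A) = 0.05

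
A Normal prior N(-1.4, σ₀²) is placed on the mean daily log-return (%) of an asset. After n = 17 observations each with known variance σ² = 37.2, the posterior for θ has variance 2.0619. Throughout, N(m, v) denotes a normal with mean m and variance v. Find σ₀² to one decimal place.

σ₀² = 35.7

For the Normal–Normal model with known σ², precisions add: τ_n = τ₀ + n/σ².
So 1/σ₀² = 1/2.0619 − 17/37.2 = 0.484990 − 0.456989 = 0.028001.
Hence σ₀² = 1/0.028001 ≈ 35.7.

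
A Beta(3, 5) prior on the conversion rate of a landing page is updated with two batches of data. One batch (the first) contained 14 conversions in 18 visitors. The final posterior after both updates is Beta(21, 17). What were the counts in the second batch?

Sequential conjugate updates are equivalent to a single update on the pooled data, so total successes = posterior α − prior α and total failures = posterior β − prior β.
Total across both batches: 21−3=18 conversions, 17−5=12 bounces.
Subtract the first batch: 18−14=4 conversions and 12−4=8 bounces.

4 conversions and 8 bounces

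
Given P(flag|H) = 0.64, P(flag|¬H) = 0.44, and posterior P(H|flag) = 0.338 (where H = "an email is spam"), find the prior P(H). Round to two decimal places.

Bayes' rule in odds form gives O(H|E) = O(H)·[P(E|H)/P(E|¬H)], hence O(H) = O(H|E)/LR.
Posterior odds = 0.338/(1−0.338) = 0.5106. LR = 0.64/0.44 = 1.4545.
Prior odds = 0.5106/1.4545 = 0.3510, so P(H) = 0.3510/(1+0.3510) ≈ 0.26.

P(H) = 0.26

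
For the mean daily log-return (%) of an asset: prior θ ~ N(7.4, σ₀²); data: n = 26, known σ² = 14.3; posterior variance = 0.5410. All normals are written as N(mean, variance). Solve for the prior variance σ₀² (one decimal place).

Posterior precision equals prior precision plus data precision: 1/σ_n² = 1/σ₀² + n/σ².
So 1/σ₀² = 1/0.5410 − 26/14.3 = 1.848429 − 1.818182 = 0.030247.
Hence σ₀² = 1/0.030247 ≈ 33.1.

σ₀² = 33.1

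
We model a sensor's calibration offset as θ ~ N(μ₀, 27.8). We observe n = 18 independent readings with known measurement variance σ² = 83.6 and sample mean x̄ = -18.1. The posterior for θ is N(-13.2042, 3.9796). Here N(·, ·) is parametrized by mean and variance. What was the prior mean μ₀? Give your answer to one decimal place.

μ₀ = 16.1

The posterior mean is a precision-weighted average: μ_n = (τ₀μ₀ + τ_data·x̄)/(τ₀+τ_data), with τ₀=1/σ₀² and τ_data=n/σ².
Here τ₀ = 1/27.8 = 0.035971 and τ_data = 18/83.6 = 0.215311, so τ_n = 0.251282.
Rearranging for μ₀: μ₀ = (μ_n·τ_n − τ_data·x̄)/τ₀ = (-13.2042·0.251282 − 0.215311·-18.1) / 0.035971 = 0.579151/0.035971 ≈ 16.1.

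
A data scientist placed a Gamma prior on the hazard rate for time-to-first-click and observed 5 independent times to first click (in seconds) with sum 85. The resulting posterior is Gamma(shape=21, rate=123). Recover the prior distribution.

Gamma(shape=16, rate=38)

For an exponential likelihood with a Gamma(α, β) prior on the rate, n observations with total T give posterior Gamma(α+n, β+T).
So α = 21 − 5 = 16 and β = 123 − 85 = 38.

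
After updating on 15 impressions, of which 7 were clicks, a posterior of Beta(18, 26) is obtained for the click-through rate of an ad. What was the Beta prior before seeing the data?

Beta(11, 18)

Beta is conjugate to the binomial likelihood: posterior = Beta(a+s, b+f).
Subtract the data counts: 18−7=11, 26−8=18.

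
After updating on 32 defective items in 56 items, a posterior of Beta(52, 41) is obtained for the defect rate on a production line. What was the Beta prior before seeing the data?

Beta is conjugate to the binomial likelihood: posterior = Beta(α+s, β+f).
So α = 52 − 32 = 20 and β = 41 − 24 = 17.

Beta(20, 17)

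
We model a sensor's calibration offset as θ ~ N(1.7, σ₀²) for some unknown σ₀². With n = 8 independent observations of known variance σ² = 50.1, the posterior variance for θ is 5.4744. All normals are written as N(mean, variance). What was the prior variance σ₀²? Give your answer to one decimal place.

σ₀² = 43.5

Posterior precision equals prior precision plus data precision: 1/σ_n² = 1/σ₀² + n/σ².
So 1/σ₀² = 1/5.4744 − 8/50.1 = 0.182668 − 0.159681 = 0.022987.
Hence σ₀² = 1/0.022987 ≈ 43.5.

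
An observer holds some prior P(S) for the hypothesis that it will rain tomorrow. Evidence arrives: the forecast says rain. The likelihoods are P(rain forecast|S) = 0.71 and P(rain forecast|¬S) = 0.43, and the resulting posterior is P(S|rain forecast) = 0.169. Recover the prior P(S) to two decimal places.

Bayes' rule in odds form gives O(S|E) = O(S)·[P(E|S)/P(E|¬S)], hence O(S) = O(S|E)/LR.
Posterior odds = 0.169/(1−0.169) = 0.2034. LR = 0.71/0.43 = 1.6512.
Prior odds = 0.2034/1.6512 = 0.1232, so P(S) = 0.1232/(1+0.1232) ≈ 0.11.

P(S) = 0.11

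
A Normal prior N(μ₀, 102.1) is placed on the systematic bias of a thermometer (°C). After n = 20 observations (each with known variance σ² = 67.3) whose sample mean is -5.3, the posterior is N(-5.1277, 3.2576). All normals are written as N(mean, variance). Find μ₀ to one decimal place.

The posterior mean is a precision-weighted average: μ_n = (τ₀μ₀ + τ_data·x̄)/(τ₀+τ_data), with τ₀=1/σ₀² and τ_data=n/σ².
Here τ₀ = 1/102.1 = 0.009794 and τ_data = 20/67.3 = 0.297177, so τ_n = 0.306971.
Rearranging for μ₀: μ₀ = (μ_n·τ_n − τ_data·x̄)/τ₀ = (-5.1277·0.306971 − 0.297177·-5.3) / 0.009794 = 0.000983/0.009794 ≈ 0.1.

μ₀ = 0.1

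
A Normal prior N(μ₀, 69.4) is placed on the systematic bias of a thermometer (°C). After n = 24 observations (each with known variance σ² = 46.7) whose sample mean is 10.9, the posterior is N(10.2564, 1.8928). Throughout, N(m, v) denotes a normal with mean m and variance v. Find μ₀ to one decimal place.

μ₀ = -12.7

The posterior mean is a precision-weighted average: μ_n = (τ₀μ₀ + τ_data·x̄)/(τ₀+τ_data), with τ₀=1/σ₀² and τ_data=n/σ².
Here τ₀ = 1/69.4 = 0.014409 and τ_data = 24/46.7 = 0.513919, so τ_n = 0.528328.
Rearranging for μ₀: μ₀ = (μ_n·τ_n − τ_data·x̄)/τ₀ = (10.2564·0.528328 − 0.513919·10.9) / 0.014409 = -0.182974/0.014409 ≈ -12.7.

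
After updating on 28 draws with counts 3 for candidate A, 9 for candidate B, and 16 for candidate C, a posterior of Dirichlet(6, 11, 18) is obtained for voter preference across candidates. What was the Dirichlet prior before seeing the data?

Dirichlet(3, 2, 2)

For a Dirichlet(α) prior with multinomial counts c, the posterior is Dirichlet(α + c) componentwise.
Subtract each count from the matching posterior parameter: 6−3=3, 11−9=2, 18−16=2.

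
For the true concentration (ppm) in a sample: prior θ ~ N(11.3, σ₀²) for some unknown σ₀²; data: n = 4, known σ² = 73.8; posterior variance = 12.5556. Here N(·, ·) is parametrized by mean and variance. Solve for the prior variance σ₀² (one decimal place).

σ₀² = 39.3

For the Normal–Normal model with known σ², precisions add: τ_n = τ₀ + n/σ².
So 1/σ₀² = 1/12.5556 − 4/73.8 = 0.079646 − 0.054201 = 0.025445.
Hence σ₀² = 1/0.025445 ≈ 39.3.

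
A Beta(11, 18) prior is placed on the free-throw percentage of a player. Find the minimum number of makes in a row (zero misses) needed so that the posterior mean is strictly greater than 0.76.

k = 47

After k makes and 0 misses the posterior is Beta(11+k, 18), with mean (11+k)/(11+18+k).
Set (11+k)/(29+k) > 0.76 and solve: k > (0.76·29 − 11)/(1 − 0.76) = 46.000.
The smallest integer exceeding 46.000 is 47.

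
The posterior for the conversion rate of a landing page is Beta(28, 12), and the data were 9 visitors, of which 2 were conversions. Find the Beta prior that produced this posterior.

Under Beta–binomial conjugacy the posterior parameters are (α+s, β+f).
So α = 28 − 2 = 26 and β = 12 − 7 = 5.

Beta(26, 5)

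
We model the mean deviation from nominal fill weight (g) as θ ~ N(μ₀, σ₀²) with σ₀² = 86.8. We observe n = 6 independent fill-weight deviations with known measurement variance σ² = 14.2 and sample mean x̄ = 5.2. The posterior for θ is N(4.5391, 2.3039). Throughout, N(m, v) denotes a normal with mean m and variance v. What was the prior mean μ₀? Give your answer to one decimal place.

μ₀ = -19.7

With known observation variance, the Normal–Normal posterior has precision τ_n = τ₀ + n/σ² and mean μ_n = (τ₀μ₀ + (n/σ²)x̄)/τ_n.
Here τ₀ = 1/86.8 = 0.011521 and τ_data = 6/14.2 = 0.422535, so τ_n = 0.434056.
Rearranging for μ₀: μ₀ = (μ_n·τ_n − τ_data·x̄)/τ₀ = (4.5391·0.434056 − 0.422535·5.2) / 0.011521 = -0.226958/0.011521 ≈ -19.7.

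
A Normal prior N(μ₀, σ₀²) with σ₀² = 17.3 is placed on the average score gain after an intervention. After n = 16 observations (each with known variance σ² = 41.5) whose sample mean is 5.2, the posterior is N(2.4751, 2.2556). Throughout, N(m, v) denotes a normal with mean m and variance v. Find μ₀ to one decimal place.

μ₀ = -15.7

The posterior mean is a precision-weighted average: μ_n = (τ₀μ₀ + τ_data·x̄)/(τ₀+τ_data), with τ₀=1/σ₀² and τ_data=n/σ².
Here τ₀ = 1/17.3 = 0.057803 and τ_data = 16/41.5 = 0.385542, so τ_n = 0.443345.
Rearranging for μ₀: μ₀ = (μ_n·τ_n − τ_data·x̄)/τ₀ = (2.4751·0.443345 − 0.385542·5.2) / 0.057803 = -0.907495/0.057803 ≈ -15.7.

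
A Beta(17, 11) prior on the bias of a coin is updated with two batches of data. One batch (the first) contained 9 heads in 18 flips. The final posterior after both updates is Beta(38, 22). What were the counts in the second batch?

Sequential conjugate updates are equivalent to a single update on the pooled data, so total successes = posterior α − prior α and total failures = posterior β − prior β.
Total across both batches: 38−17=21 heads, 22−11=11 tails.
Subtract the first batch: 21−9=12 heads and 11−9=2 tails.

12 heads and 2 tails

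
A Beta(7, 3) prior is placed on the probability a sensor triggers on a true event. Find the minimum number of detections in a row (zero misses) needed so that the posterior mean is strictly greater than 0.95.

After k detections and 0 misses the posterior is Beta(7+k, 3), with mean (7+k)/(7+3+k).
Set (7+k)/(10+k) > 0.95 and solve: k > (0.95·10 − 7)/(1 − 0.95) = 50.000.
The smallest integer exceeding 50.000 is 51.

k = 51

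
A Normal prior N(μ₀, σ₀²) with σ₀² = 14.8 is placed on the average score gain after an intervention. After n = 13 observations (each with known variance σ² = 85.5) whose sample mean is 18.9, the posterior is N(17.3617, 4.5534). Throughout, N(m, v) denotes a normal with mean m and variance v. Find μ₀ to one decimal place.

μ₀ = 13.9

With known observation variance, the Normal–Normal posterior has precision τ_n = τ₀ + n/σ² and mean μ_n = (τ₀μ₀ + (n/σ²)x̄)/τ_n.
Here τ₀ = 1/14.8 = 0.067568 and τ_data = 13/85.5 = 0.152047, so τ_n = 0.219615.
Rearranging for μ₀: μ₀ = (μ_n·τ_n − τ_data·x̄)/τ₀ = (17.3617·0.219615 − 0.152047·18.9) / 0.067568 = 0.939201/0.067568 ≈ 13.9.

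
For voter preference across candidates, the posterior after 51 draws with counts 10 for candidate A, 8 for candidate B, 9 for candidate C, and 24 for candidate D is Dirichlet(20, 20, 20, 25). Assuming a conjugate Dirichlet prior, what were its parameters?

Dirichlet(10, 12, 11, 1)

For a Dirichlet(α) prior with multinomial counts c, the posterior is Dirichlet(α + c) componentwise.
Subtract each count from the matching posterior parameter: 20−10=10, 20−8=12, 20−9=11, 25−24=1.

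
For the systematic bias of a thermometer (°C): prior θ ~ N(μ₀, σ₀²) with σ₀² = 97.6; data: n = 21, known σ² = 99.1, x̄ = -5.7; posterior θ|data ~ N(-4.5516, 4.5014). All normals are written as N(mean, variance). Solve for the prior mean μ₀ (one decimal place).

μ₀ = 19.2

With known observation variance, the Normal–Normal posterior has precision τ_n = τ₀ + n/σ² and mean μ_n = (τ₀μ₀ + (n/σ²)x̄)/τ_n.
Here τ₀ = 1/97.6 = 0.010246 and τ_data = 21/99.1 = 0.211907, so τ_n = 0.222153.
Rearranging for μ₀: μ₀ = (μ_n·τ_n − τ_data·x̄)/τ₀ = (-4.5516·0.222153 − 0.211907·-5.7) / 0.010246 = 0.196718/0.010246 ≈ 19.2.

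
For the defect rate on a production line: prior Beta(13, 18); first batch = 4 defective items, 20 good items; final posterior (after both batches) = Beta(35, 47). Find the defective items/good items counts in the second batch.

Sequential conjugate updates are equivalent to a single update on the pooled data, so total successes = posterior α − prior α and total failures = posterior β − prior β.
Total across both batches: 35−13=22 defective items, 47−18=29 good items.
Subtract the first batch: 22−4=18 defective items and 29−20=9 good items.

18 defective items and 9 good items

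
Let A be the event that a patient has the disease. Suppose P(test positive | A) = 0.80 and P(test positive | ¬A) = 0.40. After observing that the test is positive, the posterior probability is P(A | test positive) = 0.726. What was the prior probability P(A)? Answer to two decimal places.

Bayes' rule in odds form gives O(A|E) = O(A)·[P(E|A)/P(E|¬A)], hence O(A) = O(A|E)/LR.
Posterior odds = 0.726/(1−0.726) = 2.6496. LR = 0.80/0.40 = 2.0000.
Prior odds = 2.6496/2.0000 = 1.3248, so P(A) = 1.3248/(1+1.3248) ≈ 0.57.

P(A) = 0.57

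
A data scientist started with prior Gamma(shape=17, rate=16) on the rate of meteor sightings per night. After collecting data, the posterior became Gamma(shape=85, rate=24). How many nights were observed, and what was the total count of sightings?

n = 8 nights with total 68 sightings

A Gamma(α, β) prior (rate parametrization) on a Poisson rate with n observations summing to S gives posterior Gamma(α+S, β+n).
Matching: Σxᵢ = 85 − 17 = 68 and n = 24 − 16 = 8.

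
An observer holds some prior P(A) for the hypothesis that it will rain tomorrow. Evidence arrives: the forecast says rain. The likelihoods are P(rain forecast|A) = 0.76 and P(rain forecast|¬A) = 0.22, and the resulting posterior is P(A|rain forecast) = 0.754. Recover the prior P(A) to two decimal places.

Bayes' rule in odds form gives O(A|E) = O(A)·[P(E|A)/P(E|¬A)], hence O(A) = O(A|E)/LR.
Posterior odds = 0.754/(1−0.754) = 3.0650. LR = 0.76/0.22 = 3.4545.
Prior odds = 3.0650/3.4545 = 0.8872, so P(A) = 0.8872/(1+0.8872) ≈ 0.47.

P(A) = 0.47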